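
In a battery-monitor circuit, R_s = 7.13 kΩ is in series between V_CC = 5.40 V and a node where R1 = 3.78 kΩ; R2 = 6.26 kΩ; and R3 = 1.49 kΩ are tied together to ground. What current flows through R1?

Parallel bank: R_p = 1/(1/3.78 + 1/6.26 + 1/1.49) = 0.9129 kΩ.
Node voltage V_A = V_CC · R_p/(R_s + R_p) = 5.40 × 0.1135 = 0.6129 V.
Branch current I = V_A/R1 = 0.6129/3.78 = 0.1621 mA.

I ≈ 0.162 mA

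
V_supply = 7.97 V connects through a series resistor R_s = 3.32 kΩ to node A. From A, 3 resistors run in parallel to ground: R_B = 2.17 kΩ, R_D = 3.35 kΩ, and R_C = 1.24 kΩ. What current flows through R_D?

I ≈ 0.384 mA

Combine the parallel branches: R_p = (1/2.17 + 1/3.35 + 1/1.24)⁻¹ = 0.6387 kΩ.
V_A by voltage divider: V_A = 7.97 × 0.6387/(3.32 + 0.6387) = 1.286 V.
Branch current I = V_A/R_D = 1.286/3.35 = 0.3838 mA.
(Equivalently: I_total = 2.013 mA, then current-divider fraction G_k/ΣG = 0.1906.)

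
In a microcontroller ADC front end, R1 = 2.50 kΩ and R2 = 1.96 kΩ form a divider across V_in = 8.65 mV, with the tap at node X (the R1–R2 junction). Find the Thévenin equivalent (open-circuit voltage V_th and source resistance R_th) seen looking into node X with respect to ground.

Open-circuit (no load on X): V_th = V_in · R2/(R1 + R2) = 8.65 × 1.96/(2.500 + 1.96) = 3.801 mV.
Looking into X with the source shorted: R_th = R1·R2/(R1+R2) = 2.500 × 1.96/4.460 = 1.099 kΩ.

V_th ≈ 3.80 mV, R_th ≈ 1.10 kΩ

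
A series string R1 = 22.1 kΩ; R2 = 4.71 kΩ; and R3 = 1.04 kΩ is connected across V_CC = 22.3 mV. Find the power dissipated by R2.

Series current I = V_CC/ΣR = 22.3/27.85 = 0.8007 µA.
P(R2) = I²·R2 = (0.8007)² × 4.71 = 3.020 nW.

P ≈ 3.02 nW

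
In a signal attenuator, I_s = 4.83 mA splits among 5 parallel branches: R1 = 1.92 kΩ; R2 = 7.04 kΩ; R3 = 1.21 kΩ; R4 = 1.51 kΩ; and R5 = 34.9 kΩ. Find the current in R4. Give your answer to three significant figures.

I ≈ 1.47 mA

ΣG = 1/1.92 + 1/7.04 + 1/1.21 + 1/1.51 + 1/34.9 = 2.180.
R4 takes the fraction G_k/ΣG = 0.6623/2.180 = 0.3038, so I = 4.83 × 0.3038 = 1.467 mA.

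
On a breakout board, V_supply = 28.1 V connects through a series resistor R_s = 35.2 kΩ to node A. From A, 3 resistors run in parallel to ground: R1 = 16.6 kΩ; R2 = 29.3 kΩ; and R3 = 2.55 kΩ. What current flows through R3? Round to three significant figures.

Parallel bank: R_p = 1/(1/16.6 + 1/29.3 + 1/2.55) = 2.055 kΩ.
V_A by voltage divider: V_A = 28.1 × 2.055/(35.2 + 2.055) = 1.550 V.
Branch current I = V_A/R3 = 1.550/2.55 = 0.6080 mA.
(Check via current divider: I_total = 0.7543 mA; share G_k/ΣG = 0.8060 → same result.)

I ≈ 0.608 mA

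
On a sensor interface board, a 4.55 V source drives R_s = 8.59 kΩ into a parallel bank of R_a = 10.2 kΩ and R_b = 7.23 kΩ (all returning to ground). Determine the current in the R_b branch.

I ≈ 0.208 mA

Combine the parallel branches: R_p = (1/10.2 + 1/7.23)⁻¹ = 4.231 kΩ.
V_A by voltage divider: V_A = 4.55 × 4.231/(8.59 + 4.231) = 1.502 V.
Branch current I = V_A/R_b = 1.502/7.23 = 0.2077 mA.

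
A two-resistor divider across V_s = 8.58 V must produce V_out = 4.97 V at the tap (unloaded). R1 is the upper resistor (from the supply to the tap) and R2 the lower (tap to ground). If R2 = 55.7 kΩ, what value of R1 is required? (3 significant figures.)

The divider ratio is R2/(R1+R2) = 4.97/8.58 = 0.5793.
R1 = R2·(1/k − 1) = 55.7 × 0.7264 = 40.46 kΩ.

R1 ≈ 40.5 kΩ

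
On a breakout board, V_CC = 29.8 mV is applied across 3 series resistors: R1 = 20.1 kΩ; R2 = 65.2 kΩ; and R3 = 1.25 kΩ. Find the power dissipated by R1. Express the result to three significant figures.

P ≈ 2.38 nW

ΣR = 86.55 kΩ → I = 29.8/86.55 = 0.3443 µA.
P(R1) = I²·R1 = (0.3443)² × 20.1 = 2.383 nW.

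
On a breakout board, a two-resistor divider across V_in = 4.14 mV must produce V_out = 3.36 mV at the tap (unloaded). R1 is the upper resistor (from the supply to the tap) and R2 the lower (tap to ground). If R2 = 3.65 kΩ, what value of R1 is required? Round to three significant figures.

R1 ≈ 0.847 kΩ

The divider ratio is R2/(R1+R2) = 3.36/4.14 = 0.8116.
R1 = R2·(1/k − 1) = 3.65 × 0.2321 = 0.8473 kΩ.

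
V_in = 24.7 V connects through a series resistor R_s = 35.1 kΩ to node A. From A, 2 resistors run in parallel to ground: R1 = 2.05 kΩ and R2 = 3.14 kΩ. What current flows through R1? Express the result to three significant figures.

Parallel bank: R_p = 1/(1/2.05 + 1/3.14) = 1.240 kΩ.
V_A by voltage divider: V_A = 24.7 × 1.240/(35.1 + 1.240) = 0.8430 V.
I(R1) = V_A / R1 = 0.8430/2.05 = 0.4112 mA.

I ≈ 0.411 mA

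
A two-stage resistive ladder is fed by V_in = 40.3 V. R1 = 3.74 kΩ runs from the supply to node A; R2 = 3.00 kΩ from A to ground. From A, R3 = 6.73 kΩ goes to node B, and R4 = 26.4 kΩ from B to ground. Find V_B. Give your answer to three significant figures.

V_B ≈ 13.6 V

The second stage (R3 + R4 = 33.13 kΩ) loads node A in parallel with R2.
R2 ‖ (R3+R4) = 2.751 kΩ.
So V_A = 40.3 × 0.4238 = 17.08 V.
Stage 2 is unloaded, so V_B = V_A · R4/(R3+R4) = 17.08 × 26.4/33.13 = 13.61 V.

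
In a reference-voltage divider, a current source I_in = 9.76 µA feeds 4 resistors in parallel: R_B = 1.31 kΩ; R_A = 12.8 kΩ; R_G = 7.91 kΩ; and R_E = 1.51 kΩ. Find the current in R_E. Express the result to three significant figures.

I ≈ 3.97 µA

ΣG = 1/1.31 + 1/12.8 + 1/7.91 + 1/1.51 = 1.630.
R_E takes the fraction G_k/ΣG = 0.6623/1.630 = 0.4063, so I = 9.76 × 0.4063 = 3.965 µA.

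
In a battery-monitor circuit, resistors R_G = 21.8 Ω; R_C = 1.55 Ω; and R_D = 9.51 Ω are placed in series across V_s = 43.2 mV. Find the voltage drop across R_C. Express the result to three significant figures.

Total series resistance ΣR = 21.8 + 1.55 + 9.51 = 32.86 Ω.
V = V_s · R/ΣR = 43.2 × 0.04717 = 2.038 mV.

V ≈ 2.04 mV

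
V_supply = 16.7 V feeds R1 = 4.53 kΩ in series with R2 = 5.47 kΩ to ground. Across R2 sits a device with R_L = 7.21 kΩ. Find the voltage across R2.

The load sits in parallel with R2, giving an effective lower resistance R2' = R2·R_L/(R2+R_L) = 3.110 kΩ.
Now apply the divider: V_out = 16.7 × 0.4071 = 6.798 V.
(Unloaded it would be 9.13 V; the load pulls it down.)

V_out ≈ 6.80 V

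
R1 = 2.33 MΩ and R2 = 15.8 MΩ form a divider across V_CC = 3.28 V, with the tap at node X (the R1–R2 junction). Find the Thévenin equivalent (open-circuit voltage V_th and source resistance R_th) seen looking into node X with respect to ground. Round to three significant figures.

V_th ≈ 2.86 V, R_th ≈ 2.03 MΩ

Open-circuit (no load on X): V_th = V_CC · R2/(R1 + R2) = 3.28 × 15.8/(2.330 + 15.8) = 2.858 V.
Looking into X with the source shorted: R_th = R1·R2/(R1+R2) = 2.330 × 15.8/18.13 = 2.031 MΩ.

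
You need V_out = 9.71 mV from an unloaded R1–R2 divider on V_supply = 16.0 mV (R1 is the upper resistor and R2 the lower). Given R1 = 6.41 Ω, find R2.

The divider ratio is R2/(R1+R2) = 9.71/16.0 = 0.6069.
So R2 = R1 · V_out/(V_supply − V_out) = 6.41 × 9.71/(16.0 − 9.71) = 6.41 × 1.544 = 9.895 Ω.

R2 ≈ 9.90 Ω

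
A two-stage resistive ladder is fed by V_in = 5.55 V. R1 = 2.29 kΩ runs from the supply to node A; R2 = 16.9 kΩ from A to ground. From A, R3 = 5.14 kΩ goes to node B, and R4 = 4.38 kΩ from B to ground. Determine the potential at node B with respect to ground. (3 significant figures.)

V_B ≈ 1.86 V

Node A sees R2 in parallel with the series input of stage 2, R3 + R4 = 9.520 kΩ.
Effective lower resistance at A: R2 ‖ 9.520 = 6.090 kΩ.
So V_A = 5.55 × 0.7267 = 4.033 V.
Then the unloaded second divider: V_B = V_A × R4/(R3+R4) = 4.033 × 0.4601 = 1.856 V.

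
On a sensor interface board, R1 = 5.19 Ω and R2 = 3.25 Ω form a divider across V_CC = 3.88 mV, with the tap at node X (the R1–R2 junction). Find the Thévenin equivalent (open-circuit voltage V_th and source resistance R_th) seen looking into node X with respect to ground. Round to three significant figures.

V_th ≈ 1.49 mV, R_th ≈ 2.00 Ω

With X open, the divider is unloaded: V_th = 3.88 × 3.25/8.440 = 1.494 mV.
Zeroing V_CC shorts the top of R1 to ground, so R_th = R1 ‖ R2 = 1.999 Ω.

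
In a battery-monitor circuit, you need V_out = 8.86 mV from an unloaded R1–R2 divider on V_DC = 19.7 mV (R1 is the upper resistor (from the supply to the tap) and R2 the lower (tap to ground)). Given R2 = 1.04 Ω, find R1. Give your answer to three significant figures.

R1 ≈ 1.27 Ω

Required fraction k = V_out/V_DC = 0.4497.
Rearranging, R1 = R2·(1−k)/k = 1.04 × 1.223 = 1.272 Ω.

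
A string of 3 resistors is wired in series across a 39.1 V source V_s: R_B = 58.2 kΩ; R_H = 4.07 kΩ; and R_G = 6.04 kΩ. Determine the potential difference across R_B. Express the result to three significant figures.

Total series resistance ΣR = 58.2 + 4.07 + 6.04 = 68.31 kΩ.
V = V_s · R/ΣR = 39.1 × 0.8520 = 33.31 V.

V ≈ 33.3 V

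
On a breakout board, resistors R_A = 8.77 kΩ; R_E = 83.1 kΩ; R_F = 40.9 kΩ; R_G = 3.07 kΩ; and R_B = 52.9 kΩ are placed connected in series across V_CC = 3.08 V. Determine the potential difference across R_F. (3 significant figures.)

V ≈ 0.667 V

Series total: ΣR = 8.77 + 83.1 + 40.9 + 3.07 + 52.9 = 188.7 kΩ.
By the voltage-divider rule, V = 3.08 × 40.90/188.7 = 0.6674 V.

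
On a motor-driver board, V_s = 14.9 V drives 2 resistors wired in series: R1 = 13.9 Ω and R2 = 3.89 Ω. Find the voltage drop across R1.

Total series resistance ΣR = 13.9 + 3.89 = 17.79 Ω.
By the voltage-divider rule, V = 14.9 × 13.90/17.79 = 11.64 V.

V ≈ 11.6 V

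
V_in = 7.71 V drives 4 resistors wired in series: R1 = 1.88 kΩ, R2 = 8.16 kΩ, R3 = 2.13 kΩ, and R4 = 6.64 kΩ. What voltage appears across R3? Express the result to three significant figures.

Total series resistance ΣR = 1.88 + 8.16 + 2.13 + 6.64 = 18.81 kΩ.
Voltage divider: V = V_in · (2.130 / 18.81) = 7.71 × 0.1132 = 0.8731 V.

V ≈ 0.873 V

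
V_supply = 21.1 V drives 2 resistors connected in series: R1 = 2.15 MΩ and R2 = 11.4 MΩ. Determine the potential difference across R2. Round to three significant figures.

ΣR = 2.15 + 11.4 = 13.55 MΩ.
Voltage divider: V = V_supply · (11.40 / 13.55) = 21.1 × 0.8413 = 17.75 V.

V ≈ 17.8 V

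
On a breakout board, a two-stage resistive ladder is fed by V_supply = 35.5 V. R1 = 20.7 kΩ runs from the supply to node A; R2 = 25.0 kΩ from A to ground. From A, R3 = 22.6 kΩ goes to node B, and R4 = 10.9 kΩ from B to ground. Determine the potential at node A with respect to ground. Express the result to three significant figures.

The second stage (R3 + R4 = 33.50 kΩ) loads node A in parallel with R2.
R2 ‖ (R3+R4) = 14.32 kΩ.
So V_A = 35.5 × 0.4088 = 14.51 V.

V_A ≈ 14.5 V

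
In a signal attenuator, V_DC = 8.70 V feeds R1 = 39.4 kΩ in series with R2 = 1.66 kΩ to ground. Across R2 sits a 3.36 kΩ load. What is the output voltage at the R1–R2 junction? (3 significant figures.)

V_out ≈ 0.239 V

The load sits in parallel with R2, giving an effective lower resistance R2' = R2·R_L/(R2+R_L) = 1.111 kΩ.
Voltage divider with the loaded lower leg: V_out = 8.70 × 1.111/(39.4 + 1.111) = 8.70 × 0.02743 = 0.2386 V.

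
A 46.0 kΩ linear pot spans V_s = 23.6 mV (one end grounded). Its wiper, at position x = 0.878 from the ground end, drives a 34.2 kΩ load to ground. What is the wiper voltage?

V_out ≈ 18.1 mV

The pot divides into 5.612 kΩ above the wiper and 40.39 kΩ below.
R_L loads the lower segment: effective lower R = 18.52 kΩ.
V_out = 23.6 × 18.52/(5.612 + 18.52) = 18.11 mV.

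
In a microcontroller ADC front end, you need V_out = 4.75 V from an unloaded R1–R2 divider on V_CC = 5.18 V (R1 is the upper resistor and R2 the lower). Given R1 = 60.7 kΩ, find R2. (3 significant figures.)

Required fraction k = V_out/V_CC = 0.9170.
Rearranging, R2 = R1·k/(1−k) = 60.7 × 11.05 = 670.5 kΩ.

R2 ≈ 671 kΩ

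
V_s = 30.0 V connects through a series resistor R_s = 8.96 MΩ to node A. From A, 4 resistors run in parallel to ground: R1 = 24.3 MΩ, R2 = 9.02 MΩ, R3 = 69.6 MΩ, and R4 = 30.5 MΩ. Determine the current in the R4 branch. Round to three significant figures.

Equivalent of the parallel group: R_p = 5.021 MΩ.
V_A by voltage divider: V_A = 30.0 × 5.021/(8.96 + 5.021) = 10.77 V.
Branch current I = V_A/R4 = 10.77/30.5 = 0.3532 µA.
(Equivalently: I_total = 2.146 µA, then current-divider fraction G_k/ΣG = 0.1646.)

I ≈ 0.353 µA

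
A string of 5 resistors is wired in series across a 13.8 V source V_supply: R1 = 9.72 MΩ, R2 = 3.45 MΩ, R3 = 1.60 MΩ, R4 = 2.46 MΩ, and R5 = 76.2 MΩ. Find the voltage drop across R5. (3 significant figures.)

V ≈ 11.3 V

Total series resistance ΣR = 9.72 + 3.45 + 1.60 + 2.46 + 76.2 = 93.43 MΩ.
By the voltage-divider rule, V = 13.8 × 76.20/93.43 = 11.26 V.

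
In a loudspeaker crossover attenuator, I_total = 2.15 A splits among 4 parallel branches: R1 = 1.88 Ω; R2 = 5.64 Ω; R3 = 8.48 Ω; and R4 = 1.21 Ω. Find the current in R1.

Total conductance ΣG = 1/1.88 + 1/5.64 + 1/8.48 + 1/1.21 = 1.654 (units of 1/Ω).
By the current-divider rule, I = I_total · G_k/ΣG = 2.15 × 0.3217 = 0.6916 A.

I ≈ 0.692 A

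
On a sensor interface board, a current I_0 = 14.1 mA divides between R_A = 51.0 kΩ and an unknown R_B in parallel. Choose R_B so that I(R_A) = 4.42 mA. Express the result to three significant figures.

Two-branch current divider: I_A = I_0 · R_B/(R_A + R_B).
4.42/14.1 = R_B/(R_A + R_B) → R_B = R_A · (0.3135)/(1 − 0.3135) = 51.0 × 0.4566 = 23.29 kΩ.

R_B ≈ 23.3 kΩ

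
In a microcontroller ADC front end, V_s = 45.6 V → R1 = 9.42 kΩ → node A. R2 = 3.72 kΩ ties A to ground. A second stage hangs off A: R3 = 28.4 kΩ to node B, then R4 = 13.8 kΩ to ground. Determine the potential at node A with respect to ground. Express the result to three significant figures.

V_A ≈ 12.1 V

The second stage (R3 + R4 = 42.20 kΩ) loads node A in parallel with R2.
Effective lower resistance at A: R2 ‖ 42.20 = 3.419 kΩ.
V_A = 45.6 × 3.419/(9.42 + 3.419) = 12.14 V.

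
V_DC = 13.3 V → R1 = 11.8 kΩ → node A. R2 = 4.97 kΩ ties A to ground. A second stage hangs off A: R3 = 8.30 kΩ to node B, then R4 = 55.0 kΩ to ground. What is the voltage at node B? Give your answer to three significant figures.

The second stage (R3 + R4 = 63.30 kΩ) loads node A in parallel with R2.
R2 ‖ (R3+R4) = 4.608 kΩ.
V_A = 13.3 × 4.608/(11.8 + 4.608) = 3.735 V.
V_B = V_A × 0.8689 = 3.245 V.

V_B ≈ 3.25 V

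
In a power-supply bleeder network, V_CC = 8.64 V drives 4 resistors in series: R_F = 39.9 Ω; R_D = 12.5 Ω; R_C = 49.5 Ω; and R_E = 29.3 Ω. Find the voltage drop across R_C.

ΣR = 39.9 + 12.5 + 49.5 + 29.3 = 131.2 Ω.
V = V_CC · R/ΣR = 8.64 × 0.3773 = 3.260 V.

V ≈ 3.26 V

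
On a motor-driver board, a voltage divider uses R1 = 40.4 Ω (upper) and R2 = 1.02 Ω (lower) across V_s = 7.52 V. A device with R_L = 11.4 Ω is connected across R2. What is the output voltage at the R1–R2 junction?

First combine the lower leg with the load: R2 ‖ R_L = 0.9362 Ω.
Now apply the divider: V_out = 7.52 × 0.02265 = 0.1703 V.

V_out ≈ 0.170 V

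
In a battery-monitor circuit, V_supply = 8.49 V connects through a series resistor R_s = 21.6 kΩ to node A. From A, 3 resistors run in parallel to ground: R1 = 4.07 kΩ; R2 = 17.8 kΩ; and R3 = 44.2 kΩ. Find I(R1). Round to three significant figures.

Parallel bank: R_p = 1/(1/4.07 + 1/17.8 + 1/44.2) = 3.082 kΩ.
V_A = 8.49 × 3.082/24.68 = 1.060 V.
I(R1) = V_A / R1 = 1.060/4.07 = 0.2604 mA.

I ≈ 0.260 mA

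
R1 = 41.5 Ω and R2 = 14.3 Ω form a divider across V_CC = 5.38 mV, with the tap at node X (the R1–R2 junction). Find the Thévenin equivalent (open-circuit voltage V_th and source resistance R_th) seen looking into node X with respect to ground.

V_th ≈ 1.38 mV, R_th ≈ 10.6 Ω

With X open, the divider is unloaded: V_th = 5.38 × 14.3/55.80 = 1.379 mV.
Looking into X with the source shorted: R_th = R1·R2/(R1+R2) = 41.50 × 14.3/55.80 = 10.64 Ω.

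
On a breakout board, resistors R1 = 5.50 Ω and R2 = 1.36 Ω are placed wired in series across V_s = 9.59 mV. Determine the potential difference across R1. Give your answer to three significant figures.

ΣR = 5.50 + 1.36 = 6.860 Ω.
By the voltage-divider rule, V = 9.59 × 5.500/6.860 = 7.689 mV.

V ≈ 7.69 mV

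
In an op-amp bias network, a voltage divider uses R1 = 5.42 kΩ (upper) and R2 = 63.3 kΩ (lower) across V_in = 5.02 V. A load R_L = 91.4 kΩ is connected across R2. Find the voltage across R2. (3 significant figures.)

First combine the lower leg with the load: R2 ‖ R_L = 37.40 kΩ.
Now apply the divider: V_out = 5.02 × 0.8734 = 4.385 V.
(Unloaded it would be 4.62 V; the load pulls it down.)

V_out ≈ 4.38 V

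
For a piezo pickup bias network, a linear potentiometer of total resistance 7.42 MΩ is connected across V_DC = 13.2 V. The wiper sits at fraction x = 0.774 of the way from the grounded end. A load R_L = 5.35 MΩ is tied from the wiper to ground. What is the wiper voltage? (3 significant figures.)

The pot divides into 1.677 MΩ above the wiper and 5.743 MΩ below.
Lower segment in parallel with the load: 5.743 ‖ 5.35 = 2.770 MΩ.
V_out = 13.2 × 2.770/(1.677 + 2.770) = 8.222 V.
(Unloaded: V_out = x·V_DC = 10.2 V.)

V_out ≈ 8.22 V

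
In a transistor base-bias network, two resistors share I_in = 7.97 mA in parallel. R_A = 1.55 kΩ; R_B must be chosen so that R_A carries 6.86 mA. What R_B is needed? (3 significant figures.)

Two-branch current divider: I_A = I_in · R_B/(R_A + R_B).
With f = 0.8607, R_B = R_A · f/(1−f) = 1.55 × 6.180 = 9.579 kΩ.

R_B ≈ 9.58 kΩ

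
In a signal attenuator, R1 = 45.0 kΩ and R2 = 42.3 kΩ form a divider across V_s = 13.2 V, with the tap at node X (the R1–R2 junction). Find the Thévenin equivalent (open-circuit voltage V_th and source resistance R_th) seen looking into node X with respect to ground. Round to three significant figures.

V_th ≈ 6.40 V, R_th ≈ 21.8 kΩ

Open-circuit (no load on X): V_th = V_s · R2/(R1 + R2) = 13.2 × 42.3/(45.00 + 42.3) = 6.396 V.
Looking into X with the source shorted: R_th = R1·R2/(R1+R2) = 45.00 × 42.3/87.30 = 21.80 kΩ.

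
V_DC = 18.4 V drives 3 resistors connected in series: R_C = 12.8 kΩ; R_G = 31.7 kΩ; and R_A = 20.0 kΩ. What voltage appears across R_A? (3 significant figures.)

V ≈ 5.71 V

Total series resistance ΣR = 12.8 + 31.7 + 20.0 = 64.50 kΩ.
By the voltage-divider rule, V = 18.4 × 20.00/64.50 = 5.705 V.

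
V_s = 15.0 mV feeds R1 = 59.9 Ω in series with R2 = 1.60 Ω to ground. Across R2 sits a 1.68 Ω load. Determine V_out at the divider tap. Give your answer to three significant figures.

First combine the lower leg with the load: R2 ‖ R_L = 0.8195 Ω.
Now apply the divider: V_out = 15.0 × 0.01350 = 0.2025 mV.
(Unloaded it would be 0.390 mV; the load pulls it down.)

V_out ≈ 0.202 mV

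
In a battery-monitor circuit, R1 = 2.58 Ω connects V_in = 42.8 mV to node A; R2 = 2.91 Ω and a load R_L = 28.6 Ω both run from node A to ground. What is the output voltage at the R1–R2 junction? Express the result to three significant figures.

The load sits in parallel with R2, giving an effective lower resistance R2' = R2·R_L/(R2+R_L) = 2.641 Ω.
Now apply the divider: V_out = 42.8 × 0.5059 = 21.65 mV.
(Unloaded it would be 22.7 mV; the load pulls it down.)

V_out ≈ 21.7 mV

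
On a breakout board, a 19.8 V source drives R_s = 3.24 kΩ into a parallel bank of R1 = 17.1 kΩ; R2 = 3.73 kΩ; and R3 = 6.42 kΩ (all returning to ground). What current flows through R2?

Parallel bank: R_p = 1/(1/17.1 + 1/3.73 + 1/6.42) = 2.073 kΩ.
V_A = 19.8 × 2.073/5.313 = 7.726 V.
Branch current I = V_A/R2 = 7.726/3.73 = 2.071 mA.

I ≈ 2.07 mA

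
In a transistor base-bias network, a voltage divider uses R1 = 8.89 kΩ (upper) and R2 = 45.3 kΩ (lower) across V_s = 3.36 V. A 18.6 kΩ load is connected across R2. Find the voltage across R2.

V_out ≈ 2.01 V

First combine the lower leg with the load: R2 ‖ R_L = 13.19 kΩ.
Voltage divider with the loaded lower leg: V_out = 3.36 × 13.19/(8.89 + 13.19) = 3.36 × 0.5973 = 2.007 V.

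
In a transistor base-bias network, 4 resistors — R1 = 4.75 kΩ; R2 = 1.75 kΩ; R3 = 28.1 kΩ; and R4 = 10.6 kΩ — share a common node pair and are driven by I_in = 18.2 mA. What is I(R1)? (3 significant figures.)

I ≈ 4.20 mA

Total conductance ΣG = 1/4.75 + 1/1.75 + 1/28.1 + 1/10.6 = 0.9119 (units of 1/kΩ).
By the current-divider rule, I = I_in · G_k/ΣG = 18.2 × 0.2309 = 4.202 mA.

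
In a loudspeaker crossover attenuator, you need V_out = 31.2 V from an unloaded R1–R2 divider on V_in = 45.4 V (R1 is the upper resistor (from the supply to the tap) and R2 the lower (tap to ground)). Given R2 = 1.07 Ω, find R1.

V_out/V_in = R2/(R1+R2) = 0.6872.
R1 = R2·(1/k − 1) = 1.07 × 0.4551 = 0.4870 Ω.

R1 ≈ 0.487 Ω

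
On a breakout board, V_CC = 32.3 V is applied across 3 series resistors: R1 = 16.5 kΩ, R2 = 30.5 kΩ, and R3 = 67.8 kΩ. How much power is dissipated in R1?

ΣR = 114.8 kΩ → I = 32.3/114.8 = 0.2814 mA.
P = I²R = 0.07916 × 16.5 = 1.306 mW.

P ≈ 1.31 mW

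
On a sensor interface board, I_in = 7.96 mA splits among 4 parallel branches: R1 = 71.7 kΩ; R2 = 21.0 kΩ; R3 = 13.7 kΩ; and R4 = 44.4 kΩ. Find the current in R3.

I ≈ 3.70 mA

Total conductance ΣG = 1/71.7 + 1/21.0 + 1/13.7 + 1/44.4 = 0.1571 (units of 1/kΩ).
R3 takes the fraction G_k/ΣG = 0.07299/0.1571 = 0.4647, so I = 7.96 × 0.4647 = 3.699 mA.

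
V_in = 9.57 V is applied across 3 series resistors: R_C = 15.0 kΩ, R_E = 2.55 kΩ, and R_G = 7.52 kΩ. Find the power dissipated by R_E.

P ≈ 0.372 mW

Series current I = V_in/ΣR = 9.57/25.07 = 0.3817 mA.
P(R_E) = I²·R_E = (0.3817)² × 2.55 = 0.3716 mW.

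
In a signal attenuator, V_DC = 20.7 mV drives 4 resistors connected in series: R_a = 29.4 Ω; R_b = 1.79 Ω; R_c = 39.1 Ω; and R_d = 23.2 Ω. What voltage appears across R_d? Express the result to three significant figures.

V ≈ 5.14 mV

Series total: ΣR = 29.4 + 1.79 + 39.1 + 23.2 = 93.49 Ω.
By the voltage-divider rule, V = 20.7 × 23.20/93.49 = 5.137 mV.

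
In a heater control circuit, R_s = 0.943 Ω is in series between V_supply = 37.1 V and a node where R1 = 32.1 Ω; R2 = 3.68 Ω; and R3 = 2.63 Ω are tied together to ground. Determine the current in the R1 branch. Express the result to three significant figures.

Combine the parallel branches: R_p = (1/32.1 + 1/3.68 + 1/2.63)⁻¹ = 1.464 Ω.
V_A by voltage divider: V_A = 37.1 × 1.464/(0.943 + 1.464) = 22.56 V.
I(R1) = V_A / R1 = 22.56/32.1 = 0.7029 A.
(Equivalently: I_total = 15.41 A, then current-divider fraction G_k/ΣG = 0.04560.)

I ≈ 0.703 A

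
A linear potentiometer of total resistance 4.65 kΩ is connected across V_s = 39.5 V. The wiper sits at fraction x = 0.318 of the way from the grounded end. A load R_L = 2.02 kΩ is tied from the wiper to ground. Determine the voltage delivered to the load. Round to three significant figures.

The pot divides into 3.171 kΩ above the wiper and 1.479 kΩ below.
Lower segment in parallel with the load: 1.479 ‖ 2.02 = 0.8537 kΩ.
Then V_out = V_s · 0.8537/(3.171 + 0.8537) = 8.378 V.

V_out ≈ 8.38 V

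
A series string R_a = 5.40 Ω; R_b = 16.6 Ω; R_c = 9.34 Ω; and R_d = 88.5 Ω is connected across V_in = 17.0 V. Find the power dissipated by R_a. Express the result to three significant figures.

P ≈ 0.109 W

ΣR = 119.8 Ω → I = 17.0/119.8 = 0.1419 A.
V(R_a) = I·R = 0.7660 V; P = V·I = 0.7660 × 0.1419 = 0.1087 W.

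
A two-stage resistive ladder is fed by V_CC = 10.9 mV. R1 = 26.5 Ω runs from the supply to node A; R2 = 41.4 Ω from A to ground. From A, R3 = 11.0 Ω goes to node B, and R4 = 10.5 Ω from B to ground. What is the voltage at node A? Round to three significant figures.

V_A ≈ 3.79 mV

Looking into the second stage from A: R3 + R4 = 21.50 Ω appears in parallel with R2.
Effective lower resistance at A: R2 ‖ 21.50 = 14.15 Ω.
First divider: V_A = V_CC · 14.15/(26.5 + 14.15) = 3.794 mV.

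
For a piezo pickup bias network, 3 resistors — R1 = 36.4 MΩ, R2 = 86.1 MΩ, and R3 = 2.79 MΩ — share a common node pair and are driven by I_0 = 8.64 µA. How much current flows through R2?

I ≈ 0.252 µA

ΣG = 1/36.4 + 1/86.1 + 1/2.79 = 0.3975.
R2 takes the fraction G_k/ΣG = 0.01161/0.3975 = 0.02922, so I = 8.64 × 0.02922 = 0.2524 µA.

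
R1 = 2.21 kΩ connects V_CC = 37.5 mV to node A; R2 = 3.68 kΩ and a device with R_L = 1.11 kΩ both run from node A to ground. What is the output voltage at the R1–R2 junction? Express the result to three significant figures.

V_out ≈ 10.4 mV

First combine the lower leg with the load: R2 ‖ R_L = 0.8528 kΩ.
Voltage divider with the loaded lower leg: V_out = 37.5 × 0.8528/(2.21 + 0.8528) = 37.5 × 0.2784 = 10.44 mV.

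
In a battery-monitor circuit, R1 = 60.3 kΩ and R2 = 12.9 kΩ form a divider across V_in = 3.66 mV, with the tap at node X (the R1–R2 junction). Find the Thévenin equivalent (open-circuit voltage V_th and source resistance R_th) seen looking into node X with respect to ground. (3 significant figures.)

Open-circuit (no load on X): V_th = V_in · R2/(R1 + R2) = 3.66 × 12.9/(60.30 + 12.9) = 0.6450 mV.
Looking into X with the source shorted: R_th = R1·R2/(R1+R2) = 60.30 × 12.9/73.20 = 10.63 kΩ.

V_th ≈ 0.645 mV, R_th ≈ 10.6 kΩ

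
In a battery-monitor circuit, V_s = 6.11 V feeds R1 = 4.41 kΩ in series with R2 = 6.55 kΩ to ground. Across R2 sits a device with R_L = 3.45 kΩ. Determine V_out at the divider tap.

V_out ≈ 2.07 V

The load sits in parallel with R2, giving an effective lower resistance R2' = R2·R_L/(R2+R_L) = 2.260 kΩ.
Now apply the divider: V_out = 6.11 × 0.3388 = 2.070 V.
(Unloaded it would be 3.65 V; the load pulls it down.)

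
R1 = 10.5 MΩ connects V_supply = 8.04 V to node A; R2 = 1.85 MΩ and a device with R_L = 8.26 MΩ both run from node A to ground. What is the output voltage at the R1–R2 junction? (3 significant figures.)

First combine the lower leg with the load: R2 ‖ R_L = 1.511 MΩ.
Then V_out = V_supply · R2'/(R1 + R2') = 8.04 × 1.511/12.01 = 1.012 V.
(Unloaded it would be 1.20 V; the load pulls it down.)

V_out ≈ 1.01 V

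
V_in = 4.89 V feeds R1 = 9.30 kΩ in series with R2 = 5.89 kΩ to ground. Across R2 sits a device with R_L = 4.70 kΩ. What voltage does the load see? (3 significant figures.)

V_out ≈ 1.07 V

R2 ‖ R_L = (5.89 × 4.70)/(5.89 + 4.70) = 2.614 kΩ.
Now apply the divider: V_out = 4.89 × 0.2194 = 1.073 V.
(Unloaded it would be 1.90 V; the load pulls it down.)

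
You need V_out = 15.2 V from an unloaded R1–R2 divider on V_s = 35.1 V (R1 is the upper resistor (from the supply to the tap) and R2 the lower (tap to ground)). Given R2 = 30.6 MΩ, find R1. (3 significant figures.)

R1 ≈ 40.1 MΩ

V_out/V_s = R2/(R1+R2) = 0.4330.
Rearranging, R1 = R2·(1−k)/k = 30.6 × 1.309 = 40.06 MΩ.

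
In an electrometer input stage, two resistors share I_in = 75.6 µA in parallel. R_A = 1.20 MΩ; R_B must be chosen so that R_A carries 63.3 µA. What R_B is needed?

The fraction through R_A equals R_B/(R_A+R_B).
With f = 0.8373, R_B = R_A · f/(1−f) = 1.20 × 5.146 = 6.176 MΩ.

R_B ≈ 6.18 MΩ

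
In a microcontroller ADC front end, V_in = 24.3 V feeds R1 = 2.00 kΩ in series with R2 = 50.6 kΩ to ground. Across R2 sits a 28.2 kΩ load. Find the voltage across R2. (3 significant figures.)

R2 ‖ R_L = (50.6 × 28.2)/(50.6 + 28.2) = 18.11 kΩ.
Then V_out = V_in · R2'/(R1 + R2') = 24.3 × 18.11/20.11 = 21.88 V.

V_out ≈ 21.9 V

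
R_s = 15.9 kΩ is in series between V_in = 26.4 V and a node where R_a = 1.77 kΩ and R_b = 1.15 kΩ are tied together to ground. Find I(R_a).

Equivalent of the parallel group: R_p = 0.6971 kΩ.
V_A = 26.4 × 0.6971/16.60 = 1.109 V.
I(R_a) = V_A / R_a = 1.109/1.77 = 0.6265 mA.

I ≈ 0.626 mA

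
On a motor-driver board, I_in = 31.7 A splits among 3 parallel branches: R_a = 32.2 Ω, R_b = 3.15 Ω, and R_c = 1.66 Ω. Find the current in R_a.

I ≈ 1.04 A

Conductances: ΣG = 1/32.2 + 1/3.15 + 1/1.66 = 0.9509 (1/Ω).
R_a takes the fraction G_k/ΣG = 0.03106/0.9509 = 0.03266, so I = 31.7 × 0.03266 = 1.035 A.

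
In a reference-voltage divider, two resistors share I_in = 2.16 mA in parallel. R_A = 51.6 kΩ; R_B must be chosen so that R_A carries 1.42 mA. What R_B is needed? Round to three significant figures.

Two-branch current divider: I_A = I_in · R_B/(R_A + R_B).
With f = 0.6574, R_B = R_A · f/(1−f) = 51.6 × 1.919 = 99.02 kΩ.

R_B ≈ 99.0 kΩ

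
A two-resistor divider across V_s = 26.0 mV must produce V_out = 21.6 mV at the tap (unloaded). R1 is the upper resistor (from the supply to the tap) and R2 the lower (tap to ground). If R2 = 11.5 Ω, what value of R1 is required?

V_out/V_s = R2/(R1+R2) = 0.8308.
So R1 = R2 · (V_s/V_out − 1) = 11.5 × (26.0/21.6 − 1) = 11.5 × 0.2037 = 2.343 Ω.

R1 ≈ 2.34 Ω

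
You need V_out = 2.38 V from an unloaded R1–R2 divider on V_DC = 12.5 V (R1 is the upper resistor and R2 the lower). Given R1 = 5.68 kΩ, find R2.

R2 ≈ 1.34 kΩ

The divider ratio is R2/(R1+R2) = 2.38/12.5 = 0.1904.
R2 = R1 · 0.1904/(1 − 0.1904) = 1.336 kΩ.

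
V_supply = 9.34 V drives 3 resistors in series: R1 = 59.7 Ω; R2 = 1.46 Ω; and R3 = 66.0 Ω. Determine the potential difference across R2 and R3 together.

V ≈ 4.95 V

Total series resistance ΣR = 59.7 + 1.46 + 66.0 = 127.2 Ω.
R_{R2..R3} = 1.46 + 66.0 = 67.46 Ω.
By the voltage-divider rule, V = 9.34 × 67.46/127.2 = 4.955 V.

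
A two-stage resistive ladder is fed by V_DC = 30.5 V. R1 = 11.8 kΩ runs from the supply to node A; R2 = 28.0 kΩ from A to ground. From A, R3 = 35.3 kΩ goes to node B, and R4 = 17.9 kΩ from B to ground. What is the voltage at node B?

V_B ≈ 6.25 V

Looking into the second stage from A: R3 + R4 = 53.20 kΩ appears in parallel with R2.
R2 ‖ (R3+R4) = 18.34 kΩ.
So V_A = 30.5 × 0.6086 = 18.56 V.
V_B = V_A × 0.3365 = 6.245 V.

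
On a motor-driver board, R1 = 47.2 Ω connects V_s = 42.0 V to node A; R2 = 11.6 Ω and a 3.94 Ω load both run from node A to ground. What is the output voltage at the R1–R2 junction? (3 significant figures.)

First combine the lower leg with the load: R2 ‖ R_L = 2.941 Ω.
Voltage divider with the loaded lower leg: V_out = 42.0 × 2.941/(47.2 + 2.941) = 42.0 × 0.05866 = 2.464 V.

V_out ≈ 2.46 V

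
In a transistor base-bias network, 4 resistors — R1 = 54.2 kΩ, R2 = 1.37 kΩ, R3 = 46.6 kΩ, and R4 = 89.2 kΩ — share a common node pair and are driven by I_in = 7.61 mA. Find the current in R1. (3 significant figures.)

Conductances: ΣG = 1/54.2 + 1/1.37 + 1/46.6 + 1/89.2 = 0.7810 (1/kΩ).
Current divider: I(R1) = I_in · G_k/ΣG = 7.61 × (0.01845/0.7810) = 7.61 × 0.02362 = 0.1798 mA.

I ≈ 0.180 mA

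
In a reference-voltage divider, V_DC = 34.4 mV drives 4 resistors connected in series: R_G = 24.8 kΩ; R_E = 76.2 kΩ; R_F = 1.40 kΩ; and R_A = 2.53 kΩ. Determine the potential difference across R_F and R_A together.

V ≈ 1.29 mV

ΣR = 24.8 + 76.2 + 1.40 + 2.53 = 104.9 kΩ.
R_{R_F..R_A} = 1.40 + 2.53 = 3.930 kΩ.
By the voltage-divider rule, V = 34.4 × 3.930/104.9 = 1.288 mV.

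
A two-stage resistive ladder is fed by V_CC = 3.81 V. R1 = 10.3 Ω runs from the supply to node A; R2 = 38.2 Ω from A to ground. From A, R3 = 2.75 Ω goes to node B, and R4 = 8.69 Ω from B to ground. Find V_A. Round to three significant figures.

V_A ≈ 1.76 V

Node A sees R2 in parallel with the series input of stage 2, R3 + R4 = 11.44 Ω.
R2 ‖ (R3+R4) = 8.804 Ω.
So V_A = 3.81 × 0.4608 = 1.756 V.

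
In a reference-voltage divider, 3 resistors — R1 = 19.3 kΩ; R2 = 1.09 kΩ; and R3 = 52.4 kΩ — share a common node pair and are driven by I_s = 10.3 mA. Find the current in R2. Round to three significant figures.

I ≈ 9.56 mA

Total conductance ΣG = 1/19.3 + 1/1.09 + 1/52.4 = 0.9883 (units of 1/kΩ).
Current divider: I(R2) = I_s · G_k/ΣG = 10.3 × (0.9174/0.9883) = 10.3 × 0.9283 = 9.561 mA.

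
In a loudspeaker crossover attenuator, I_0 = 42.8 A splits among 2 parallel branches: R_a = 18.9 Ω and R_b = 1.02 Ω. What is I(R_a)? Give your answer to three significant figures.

Two-branch current divider: I_k = I_0 · R_other/(R_1 + R_2).
I(R_a) = 42.8 × 1.02/(18.9 + 1.02) = 42.8 × 0.05120 = 2.192 A.

I ≈ 2.19 A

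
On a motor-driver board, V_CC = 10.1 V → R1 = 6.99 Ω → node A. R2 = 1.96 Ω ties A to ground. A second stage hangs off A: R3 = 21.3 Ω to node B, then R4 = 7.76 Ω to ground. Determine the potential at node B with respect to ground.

V_B ≈ 0.561 V

Node A sees R2 in parallel with the series input of stage 2, R3 + R4 = 29.06 Ω.
R2 ‖ (R3+R4) = 1.836 Ω.
First divider: V_A = V_CC · 1.836/(6.99 + 1.836) = 2.101 V.
Then the unloaded second divider: V_B = V_A × R4/(R3+R4) = 2.101 × 0.2670 = 0.5611 V.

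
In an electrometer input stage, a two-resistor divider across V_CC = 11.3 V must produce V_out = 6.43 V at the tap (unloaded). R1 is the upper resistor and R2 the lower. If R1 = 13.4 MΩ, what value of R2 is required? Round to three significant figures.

Required fraction k = V_out/V_CC = 0.5690.
R2 = R1 · 0.5690/(1 − 0.5690) = 17.69 MΩ.

R2 ≈ 17.7 MΩ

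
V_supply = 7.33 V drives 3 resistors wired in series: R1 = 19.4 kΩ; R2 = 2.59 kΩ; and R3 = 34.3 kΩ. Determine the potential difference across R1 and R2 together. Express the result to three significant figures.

V ≈ 2.86 V

ΣR = 19.4 + 2.59 + 34.3 = 56.29 kΩ.
R_{R1..R2} = 19.4 + 2.59 = 21.99 kΩ.
Voltage divider: V = V_supply · (21.99 / 56.29) = 7.33 × 0.3907 = 2.864 V.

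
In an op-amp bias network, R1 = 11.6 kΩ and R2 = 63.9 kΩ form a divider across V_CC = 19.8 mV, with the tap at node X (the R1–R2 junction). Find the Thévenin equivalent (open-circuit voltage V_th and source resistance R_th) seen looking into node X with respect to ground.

Open-circuit (no load on X): V_th = V_CC · R2/(R1 + R2) = 19.8 × 63.9/(11.60 + 63.9) = 16.76 mV.
Looking into X with the source shorted: R_th = R1·R2/(R1+R2) = 11.60 × 63.9/75.50 = 9.818 kΩ.

V_th ≈ 16.8 mV, R_th ≈ 9.82 kΩ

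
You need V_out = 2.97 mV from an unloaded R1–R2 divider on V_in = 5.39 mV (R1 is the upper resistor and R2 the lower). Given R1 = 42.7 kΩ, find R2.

R2 ≈ 52.4 kΩ

Required fraction k = V_out/V_in = 0.5510.
R2 = R1 · 0.5510/(1 − 0.5510) = 52.40 kΩ.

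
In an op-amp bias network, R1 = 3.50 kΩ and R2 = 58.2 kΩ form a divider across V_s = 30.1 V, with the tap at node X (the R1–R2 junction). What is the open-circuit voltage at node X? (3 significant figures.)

V_th is the unloaded tap voltage: V_s · R2/(R1+R2) = 30.1 × 0.9433 = 28.39 V.

V_th ≈ 28.4 V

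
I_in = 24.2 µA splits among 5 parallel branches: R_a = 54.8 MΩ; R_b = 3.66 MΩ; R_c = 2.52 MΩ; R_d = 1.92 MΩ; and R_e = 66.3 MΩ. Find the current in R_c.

I ≈ 7.84 µA

ΣG = 1/54.8 + 1/3.66 + 1/2.52 + 1/1.92 + 1/66.3 = 1.224.
R_c takes the fraction G_k/ΣG = 0.3968/1.224 = 0.3241, so I = 24.2 × 0.3241 = 7.844 µA.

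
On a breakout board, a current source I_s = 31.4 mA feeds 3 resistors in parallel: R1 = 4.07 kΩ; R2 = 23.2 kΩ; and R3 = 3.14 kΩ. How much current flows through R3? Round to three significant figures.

Conductances: ΣG = 1/4.07 + 1/23.2 + 1/3.14 = 0.6073 (1/kΩ).
R3 takes the fraction G_k/ΣG = 0.3185/0.6073 = 0.5244, so I = 31.4 × 0.5244 = 16.47 mA.

I ≈ 16.5 mA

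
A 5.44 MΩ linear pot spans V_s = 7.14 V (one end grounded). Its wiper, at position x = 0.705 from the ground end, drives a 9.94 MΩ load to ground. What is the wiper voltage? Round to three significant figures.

V_out ≈ 4.52 V

Split the track: R_lower = x·R_p = 3.835 MΩ, R_upper = (1−x)·R_p = 1.605 MΩ.
Lower segment in parallel with the load: 3.835 ‖ 9.94 = 2.767 MΩ.
Loaded-divider output: V_out = 7.14 × 0.6330 = 4.519 V.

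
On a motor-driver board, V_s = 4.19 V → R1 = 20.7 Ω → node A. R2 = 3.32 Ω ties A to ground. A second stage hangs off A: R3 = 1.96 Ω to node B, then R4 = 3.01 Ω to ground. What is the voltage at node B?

The second stage (R3 + R4 = 4.970 Ω) loads node A in parallel with R2.
Effective lower resistance at A: R2 ‖ 4.970 = 1.990 Ω.
So V_A = 4.19 × 0.08772 = 0.3675 V.
Then the unloaded second divider: V_B = V_A × R4/(R3+R4) = 0.3675 × 0.6056 = 0.2226 V.

V_B ≈ 0.223 V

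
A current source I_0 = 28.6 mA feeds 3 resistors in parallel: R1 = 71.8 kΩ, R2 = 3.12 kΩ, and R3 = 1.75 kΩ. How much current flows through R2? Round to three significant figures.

ΣG = 1/71.8 + 1/3.12 + 1/1.75 = 0.9059.
By the current-divider rule, I = I_0 · G_k/ΣG = 28.6 × 0.3538 = 10.12 mA.

I ≈ 10.1 mA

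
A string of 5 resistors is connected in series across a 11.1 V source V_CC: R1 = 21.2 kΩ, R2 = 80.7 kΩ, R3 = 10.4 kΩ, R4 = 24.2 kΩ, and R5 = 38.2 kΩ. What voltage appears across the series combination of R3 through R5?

V ≈ 4.63 V

Total series resistance ΣR = 21.2 + 80.7 + 10.4 + 24.2 + 38.2 = 174.7 kΩ.
R_{R3..R5} = 10.4 + 24.2 + 38.2 = 72.80 kΩ.
V = V_CC · R/ΣR = 11.1 × 0.4167 = 4.626 V.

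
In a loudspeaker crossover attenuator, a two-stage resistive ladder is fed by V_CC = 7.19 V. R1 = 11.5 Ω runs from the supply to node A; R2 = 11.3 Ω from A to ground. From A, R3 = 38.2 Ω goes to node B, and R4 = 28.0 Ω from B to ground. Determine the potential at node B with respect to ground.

Looking into the second stage from A: R3 + R4 = 66.20 Ω appears in parallel with R2.
R2 ‖ (R3+R4) = 9.652 Ω.
V_A = 7.19 × 9.652/(11.5 + 9.652) = 3.281 V.
V_B = V_A × 0.4230 = 1.388 V.

V_B ≈ 1.39 V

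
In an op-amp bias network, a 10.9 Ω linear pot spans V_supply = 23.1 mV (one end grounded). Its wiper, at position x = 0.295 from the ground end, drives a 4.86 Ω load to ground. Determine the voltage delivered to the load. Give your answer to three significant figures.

V_out ≈ 4.65 mV

Split the track: R_lower = x·R_p = 3.216 Ω, R_upper = (1−x)·R_p = 7.685 Ω.
Lower segment in parallel with the load: 3.216 ‖ 4.86 = 1.935 Ω.
Loaded-divider output: V_out = 23.1 × 0.2012 = 4.647 mV.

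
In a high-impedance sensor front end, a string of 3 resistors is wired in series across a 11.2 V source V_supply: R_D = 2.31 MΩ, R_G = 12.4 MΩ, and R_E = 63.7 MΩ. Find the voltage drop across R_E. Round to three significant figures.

Total series resistance ΣR = 2.31 + 12.4 + 63.7 = 78.41 MΩ.
By the voltage-divider rule, V = 11.2 × 63.70/78.41 = 9.099 V.

V ≈ 9.10 V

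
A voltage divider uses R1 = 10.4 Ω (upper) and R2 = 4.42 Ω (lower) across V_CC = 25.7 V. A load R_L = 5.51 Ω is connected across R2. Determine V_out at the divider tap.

V_out ≈ 4.90 V

First combine the lower leg with the load: R2 ‖ R_L = 2.453 Ω.
Then V_out = V_CC · R2'/(R1 + R2') = 25.7 × 2.453/12.85 = 4.904 V.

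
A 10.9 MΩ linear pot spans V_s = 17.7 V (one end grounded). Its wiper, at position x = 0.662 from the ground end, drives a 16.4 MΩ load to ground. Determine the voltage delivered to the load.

Split the track: R_lower = x·R_p = 7.216 MΩ, R_upper = (1−x)·R_p = 3.684 MΩ.
Lower segment in parallel with the load: 7.216 ‖ 16.4 = 5.011 MΩ.
Then V_out = V_s · 5.011/(3.684 + 5.011) = 10.20 V.
(Unloaded: V_out = x·V_s = 11.7 V.)

V_out ≈ 10.2 V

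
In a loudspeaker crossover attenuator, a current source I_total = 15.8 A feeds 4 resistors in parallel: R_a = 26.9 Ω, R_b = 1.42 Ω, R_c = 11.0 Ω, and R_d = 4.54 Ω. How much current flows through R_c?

I ≈ 1.36 A

Total conductance ΣG = 1/26.9 + 1/1.42 + 1/11.0 + 1/4.54 = 1.053 (units of 1/Ω).
Current divider: I(R_c) = I_total · G_k/ΣG = 15.8 × (0.09091/1.053) = 15.8 × 0.08637 = 1.365 A.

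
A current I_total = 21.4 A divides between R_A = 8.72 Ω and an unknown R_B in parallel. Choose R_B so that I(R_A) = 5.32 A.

R_B ≈ 2.88 Ω

In a two-way split, I_A/I_total = R_B/(R_A + R_B).
With f = 0.2486, R_B = R_A · f/(1−f) = 8.72 × 0.3308 = 2.885 Ω.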